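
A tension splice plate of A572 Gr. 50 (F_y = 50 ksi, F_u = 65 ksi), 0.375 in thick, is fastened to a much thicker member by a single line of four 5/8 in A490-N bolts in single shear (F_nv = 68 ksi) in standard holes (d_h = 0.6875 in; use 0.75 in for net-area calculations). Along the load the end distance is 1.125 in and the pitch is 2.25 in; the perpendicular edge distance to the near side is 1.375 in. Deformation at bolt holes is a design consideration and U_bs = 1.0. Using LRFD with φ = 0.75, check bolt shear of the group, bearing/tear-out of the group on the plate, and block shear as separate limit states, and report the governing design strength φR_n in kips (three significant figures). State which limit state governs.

62.6 kips (bolt shear governs)

Bolt shear: A_b = π·0.625²/4 = 0.3068 in²; R_n = 68 × 0.3068 × 4 × 1 = 83.45 kips → 0.75 × 83.45 = 62.6 kips.
Bearing: edge l_c = 0.7812, r_n = 22.85 kips; interior l_c = 1.562, r_n = 36.56 kips; R_n = 22.85 + 3·36.56 = 132.5 kips → 99.4 kips.
Block shear: A_gv = 2.953, A_nv = 1.969, A_nt = 0.375 in²; R_n = min(0.6F_uA_nv, 0.6F_yA_gv) + U_bs·F_u·A_nt = 101.2 kips → 75.9 kips.
Bolt shear governs: 62.6 kips.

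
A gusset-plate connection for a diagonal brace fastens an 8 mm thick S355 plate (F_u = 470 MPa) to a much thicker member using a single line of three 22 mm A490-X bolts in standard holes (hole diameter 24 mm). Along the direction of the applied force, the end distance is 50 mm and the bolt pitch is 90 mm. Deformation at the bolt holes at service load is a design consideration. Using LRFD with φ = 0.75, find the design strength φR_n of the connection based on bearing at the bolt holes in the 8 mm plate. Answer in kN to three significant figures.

Per bolt r_n = 1.2 l_c t F_u ≤ 2.4 d t F_u; upper limit = 2.4 × 22 × 8 × 470 / 1000 = 198.5 kN.
Edge bolt: l_c = 50 − 24/2 = 38 mm → 1.2 × 38 × 8 × 470 / 1000 = 171.5 → r_n = 171.5 kN.
Interior bolts: l_c = 90 − 24 = 66 mm → 1.2 × 66 × 8 × 470 / 1000 = 297.8 → r_n = 198.5 kN.
R_n = 1 × 171.5 + 2 × 198.5 = 568.5 kN.
Design strength φR_n = 0.75 × 568.5 = 426 kN.

426 kN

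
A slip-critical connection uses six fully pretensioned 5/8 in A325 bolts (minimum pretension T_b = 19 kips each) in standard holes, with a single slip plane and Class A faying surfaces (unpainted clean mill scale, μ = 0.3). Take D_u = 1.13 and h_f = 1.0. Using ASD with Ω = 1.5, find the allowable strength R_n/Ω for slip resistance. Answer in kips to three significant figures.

25.8 kips

R_n = μ · D_u · h_f · T_b · n_s · n_b = 0.3 × 1.13 × 1.0 × 19 × 1 × 6 = 38.65 kips.
Allowable strength R_n/Ω = 38.65 / 1.5 = 25.8 kips.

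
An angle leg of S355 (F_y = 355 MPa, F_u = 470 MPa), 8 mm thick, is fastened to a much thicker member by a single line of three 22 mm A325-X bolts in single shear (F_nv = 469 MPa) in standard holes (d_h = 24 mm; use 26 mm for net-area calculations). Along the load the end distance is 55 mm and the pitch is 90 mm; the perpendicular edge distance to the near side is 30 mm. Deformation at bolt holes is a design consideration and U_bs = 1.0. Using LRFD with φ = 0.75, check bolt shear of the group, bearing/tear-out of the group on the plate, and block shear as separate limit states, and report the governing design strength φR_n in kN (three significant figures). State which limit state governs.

Bolt shear: A_b = π·22²/4 = 380.1 mm²; R_n = 469 × 380.1 × 3 × 1 / 1000 = 534.8 kN → 0.75 × 534.8 = 401 kN.
Bearing: edge l_c = 43, r_n = 194 kN; interior l_c = 66, r_n = 198.5 kN; R_n = 194 + 2·198.5 = 591.1 kN → 443 kN.
Block shear: A_gv = 1880, A_nv = 1360, A_nt = 136 mm²; R_n = min(0.6F_uA_nv, 0.6F_yA_gv) + U_bs·F_u·A_nt = 447.4 kN → 336 kN.
Block shear governs: 336 kN.

336 kN (block shear governs)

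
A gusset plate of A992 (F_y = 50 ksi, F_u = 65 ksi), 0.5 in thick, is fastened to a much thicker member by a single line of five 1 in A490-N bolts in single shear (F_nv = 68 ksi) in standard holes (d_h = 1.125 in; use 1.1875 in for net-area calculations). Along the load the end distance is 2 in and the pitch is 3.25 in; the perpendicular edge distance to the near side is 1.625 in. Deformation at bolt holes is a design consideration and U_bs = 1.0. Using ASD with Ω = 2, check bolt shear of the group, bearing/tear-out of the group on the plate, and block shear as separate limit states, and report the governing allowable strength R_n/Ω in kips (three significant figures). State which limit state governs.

Bolt shear: A_b = π·1²/4 = 0.7854 in²; R_n = 68 × 0.7854 × 5 × 1 = 267 kips → 267 / 2 = 134 kips.
Bearing: edge l_c = 1.438, r_n = 56.06 kips; interior l_c = 2.125, r_n = 78 kips; R_n = 56.06 + 4·78 = 368.1 kips → 184 kips.
Block shear: A_gv = 7.5, A_nv = 4.828, A_nt = 0.5156 in²; R_n = min(0.6F_uA_nv, 0.6F_yA_gv) + U_bs·F_u·A_nt = 221.8 kips → 111 kips.
Block shear governs: 111 kips.

111 kips (block shear governs)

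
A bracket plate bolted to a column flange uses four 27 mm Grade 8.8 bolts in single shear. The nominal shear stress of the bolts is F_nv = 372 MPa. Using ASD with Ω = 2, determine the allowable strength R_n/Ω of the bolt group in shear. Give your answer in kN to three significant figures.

426 kN

A_b = π × 27² / 4 = 572.6 mm².
R_n = F_nv · A_b · n · n_s = 372 × 572.6 × 4 × 1 / 1000 = 852 kN.
Allowable strength R_n/Ω = 852 / 2 = 426 kN.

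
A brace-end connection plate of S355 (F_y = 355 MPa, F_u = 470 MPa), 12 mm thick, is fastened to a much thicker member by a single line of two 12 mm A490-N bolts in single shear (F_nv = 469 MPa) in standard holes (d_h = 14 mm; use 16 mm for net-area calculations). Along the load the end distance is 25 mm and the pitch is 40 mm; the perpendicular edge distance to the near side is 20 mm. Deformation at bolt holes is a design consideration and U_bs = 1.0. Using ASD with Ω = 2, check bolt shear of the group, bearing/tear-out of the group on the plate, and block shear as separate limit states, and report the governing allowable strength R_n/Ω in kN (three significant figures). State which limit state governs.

53 kN (bolt shear governs)

Bolt shear: A_b = π·12²/4 = 113.1 mm²; R_n = 469 × 113.1 × 2 × 1 / 1000 = 106.1 kN → 106.1 / 2 = 53 kN.
Bearing: edge l_c = 18, r_n = 121.8 kN; interior l_c = 26, r_n = 162.4 kN; R_n = 121.8 + 1·162.4 = 284.3 kN → 142 kN.
Block shear: A_gv = 780, A_nv = 492, A_nt = 144 mm²; R_n = min(0.6F_uA_nv, 0.6F_yA_gv) + U_bs·F_u·A_nt = 206.4 kN → 103 kN.
Bolt shear governs: 53 kN.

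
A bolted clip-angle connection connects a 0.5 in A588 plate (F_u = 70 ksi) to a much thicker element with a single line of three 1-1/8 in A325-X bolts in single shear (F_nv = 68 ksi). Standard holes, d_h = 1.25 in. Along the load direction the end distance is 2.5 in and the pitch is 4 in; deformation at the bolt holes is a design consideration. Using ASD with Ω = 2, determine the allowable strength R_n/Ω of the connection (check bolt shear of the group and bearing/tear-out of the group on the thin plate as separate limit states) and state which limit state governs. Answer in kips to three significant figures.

Bolt shear: A_b = π·1.125²/4 = 0.994 in²; R_n = 68 × 0.994 × 3 × 1 = 202.8 kips → 202.8 / 2 = 101 kips.
Bearing (1.2 l_c t F_u ≤ 2.4 d t F_u): upper limit = 2.4·1.125·0.5·70 = 94.5 kips.
  Edge l_c = 2.5 − 1.25/2 = 1.875 → r_n = 78.75 kips; interior l_c = 4 − 1.25 = 2.75 → r_n = 94.5 kips.
  R_n,bearing = 1·78.75 + 2·94.5 = 267.8 kips → 267.8 / 2 = 134 kips.
Bolt shear governs: 101 kips.

101 kips (bolt shear governs)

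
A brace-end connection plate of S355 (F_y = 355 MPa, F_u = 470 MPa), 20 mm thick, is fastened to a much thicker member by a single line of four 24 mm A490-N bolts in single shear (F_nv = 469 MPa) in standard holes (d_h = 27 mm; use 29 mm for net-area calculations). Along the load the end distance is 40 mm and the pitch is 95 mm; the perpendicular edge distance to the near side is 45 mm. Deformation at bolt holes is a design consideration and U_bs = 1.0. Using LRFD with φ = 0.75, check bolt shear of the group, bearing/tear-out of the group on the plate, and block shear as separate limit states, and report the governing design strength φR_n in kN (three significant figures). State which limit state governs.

637 kN (bolt shear governs)

Bolt shear: A_b = π·24²/4 = 452.4 mm²; R_n = 469 × 452.4 × 4 × 1 / 1000 = 848.7 kN → 0.75 × 848.7 = 637 kN.
Bearing: edge l_c = 26.5, r_n = 298.9 kN; interior l_c = 68, r_n = 541.4 kN; R_n = 298.9 + 3·541.4 = 1923 kN → 1440 kN.
Block shear: A_gv = 6500, A_nv = 4470, A_nt = 610 mm²; R_n = min(0.6F_uA_nv, 0.6F_yA_gv) + U_bs·F_u·A_nt = 1547 kN → 1160 kN.
Bolt shear governs: 637 kN.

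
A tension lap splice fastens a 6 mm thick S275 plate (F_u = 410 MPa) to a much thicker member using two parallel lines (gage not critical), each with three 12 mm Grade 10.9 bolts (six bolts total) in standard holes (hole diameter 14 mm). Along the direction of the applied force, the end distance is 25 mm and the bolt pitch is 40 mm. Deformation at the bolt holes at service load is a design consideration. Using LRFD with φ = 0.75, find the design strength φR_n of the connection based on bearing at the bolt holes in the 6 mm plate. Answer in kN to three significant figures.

Per bolt r_n = 1.2 l_c t F_u ≤ 2.4 d t F_u; upper limit = 2.4 × 12 × 6 × 410 / 1000 = 70.85 kN.
Edge bolt: l_c = 25 − 14/2 = 18 mm → 1.2 × 18 × 6 × 410 / 1000 = 53.14 → r_n = 53.14 kN.
Interior bolts: l_c = 40 − 14 = 26 mm → 1.2 × 26 × 6 × 410 / 1000 = 76.75 → r_n = 70.85 kN.
R_n = 2 × 53.14 + 4 × 70.85 = 389.7 kN.
Design strength φR_n = 0.75 × 389.7 = 292 kN.

292 kN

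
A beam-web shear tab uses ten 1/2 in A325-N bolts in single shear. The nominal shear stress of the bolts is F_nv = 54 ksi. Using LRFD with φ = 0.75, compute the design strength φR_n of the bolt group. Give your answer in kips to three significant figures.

79.5 kips

A_b = π × 0.5² / 4 = 0.1963 in².
R_n = F_nv · A_b · n · n_s = 54 × 0.1963 × 10 × 1 = 106 kips.
Design strength φR_n = 0.75 × 106 = 79.5 kips.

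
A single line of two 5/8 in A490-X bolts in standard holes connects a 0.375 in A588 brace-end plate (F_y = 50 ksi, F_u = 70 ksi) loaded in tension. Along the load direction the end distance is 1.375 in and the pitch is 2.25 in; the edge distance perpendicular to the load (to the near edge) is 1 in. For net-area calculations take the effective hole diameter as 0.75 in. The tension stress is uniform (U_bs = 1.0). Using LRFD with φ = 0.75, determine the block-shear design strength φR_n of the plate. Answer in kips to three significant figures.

41.8 kips

Shear plane L_v = 1.375 + 1·2.25 = 3.625 in; A_gv = 3.625 × 0.375 = 1.359 in².
A_nv = (3.625 − 1.5·0.75) × 0.375 = 0.9375 in².
A_nt = (1 − 0.5·0.75) × 0.375 = 0.2344 in².
0.6 F_u A_nv = 39.38 kips; 0.6 F_y A_gv = 40.78 kips → shear rupture governs the shear term.
R_n = 39.38 + 1.0 × 70 × 0.2344 = 55.78 kips.
Design strength φR_n = 0.75 × 55.78 = 41.8 kips.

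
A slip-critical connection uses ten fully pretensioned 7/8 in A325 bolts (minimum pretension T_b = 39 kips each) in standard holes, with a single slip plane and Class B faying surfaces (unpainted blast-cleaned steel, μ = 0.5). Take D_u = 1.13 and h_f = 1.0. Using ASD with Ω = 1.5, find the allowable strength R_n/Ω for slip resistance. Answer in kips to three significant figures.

147 kips

R_n = μ · D_u · h_f · T_b · n_s · n_b = 0.5 × 1.13 × 1.0 × 39 × 1 × 10 = 220.3 kips.
Allowable strength R_n/Ω = 220.3 / 1.5 = 147 kips.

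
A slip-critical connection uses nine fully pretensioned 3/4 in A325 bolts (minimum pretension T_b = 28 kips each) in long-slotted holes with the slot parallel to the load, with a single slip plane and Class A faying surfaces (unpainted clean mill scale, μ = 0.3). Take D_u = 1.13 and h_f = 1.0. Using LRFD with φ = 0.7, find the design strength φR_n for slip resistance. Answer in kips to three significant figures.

59.8 kips

R_n = μ · D_u · h_f · T_b · n_s · n_b = 0.3 × 1.13 × 1.0 × 28 × 1 × 9 = 85.43 kips.
Design strength φR_n = 0.7 × 85.43 = 59.8 kips.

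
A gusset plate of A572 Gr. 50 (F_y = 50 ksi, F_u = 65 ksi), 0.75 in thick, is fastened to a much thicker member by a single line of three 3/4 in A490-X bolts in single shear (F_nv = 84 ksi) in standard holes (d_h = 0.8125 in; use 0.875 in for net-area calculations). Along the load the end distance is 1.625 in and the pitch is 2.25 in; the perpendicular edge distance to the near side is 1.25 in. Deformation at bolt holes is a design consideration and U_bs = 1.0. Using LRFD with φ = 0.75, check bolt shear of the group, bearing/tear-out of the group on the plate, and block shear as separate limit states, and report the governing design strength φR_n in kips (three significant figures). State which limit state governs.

83.5 kips (bolt shear governs)

Bolt shear: A_b = π·0.75²/4 = 0.4418 in²; R_n = 84 × 0.4418 × 3 × 1 = 111.3 kips → 0.75 × 111.3 = 83.5 kips.
Bearing: edge l_c = 1.219, r_n = 71.3 kips; interior l_c = 1.438, r_n = 84.09 kips; R_n = 71.3 + 2·84.09 = 239.5 kips → 180 kips.
Block shear: A_gv = 4.594, A_nv = 2.953, A_nt = 0.6094 in²; R_n = min(0.6F_uA_nv, 0.6F_yA_gv) + U_bs·F_u·A_nt = 154.8 kips → 116 kips.
Bolt shear governs: 83.5 kips.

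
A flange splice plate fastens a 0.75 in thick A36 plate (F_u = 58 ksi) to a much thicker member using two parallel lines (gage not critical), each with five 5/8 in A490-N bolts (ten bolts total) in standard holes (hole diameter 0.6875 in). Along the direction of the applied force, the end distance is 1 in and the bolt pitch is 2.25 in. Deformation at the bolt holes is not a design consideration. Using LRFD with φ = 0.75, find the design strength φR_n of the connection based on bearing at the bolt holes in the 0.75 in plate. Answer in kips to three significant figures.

554 kips

Per bolt r_n = 1.5 l_c t F_u ≤ 3.0 d t F_u; upper limit = 3.0 × 0.625 × 0.75 × 58 = 81.56 kips.
Edge bolt: l_c = 1 − 0.6875/2 = 0.6562 in → 1.5 × 0.6562 × 0.75 × 58 = 42.82 → r_n = 42.82 kips.
Interior bolts: l_c = 2.25 − 0.6875 = 1.562 in → 1.5 × 1.562 × 0.75 × 58 = 102 → r_n = 81.56 kips.
R_n = 2 × 42.82 + 8 × 81.56 = 738.1 kips.
Design strength φR_n = 0.75 × 738.1 = 554 kips.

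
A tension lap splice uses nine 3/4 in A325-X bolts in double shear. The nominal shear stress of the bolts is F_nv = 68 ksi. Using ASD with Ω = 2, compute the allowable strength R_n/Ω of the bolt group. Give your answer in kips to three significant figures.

270 kips

A_b = π × 0.75² / 4 = 0.4418 in².
R_n = F_nv · A_b · n · n_s = 68 × 0.4418 × 9 × 2 = 540.7 kips.
Allowable strength R_n/Ω = 540.7 / 2 = 270 kips.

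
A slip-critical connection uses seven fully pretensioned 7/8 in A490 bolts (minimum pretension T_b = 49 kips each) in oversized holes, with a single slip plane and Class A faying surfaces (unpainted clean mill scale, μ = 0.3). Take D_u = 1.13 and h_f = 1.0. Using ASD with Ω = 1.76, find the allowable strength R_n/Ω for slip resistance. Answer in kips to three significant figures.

66.1 kips

R_n = μ · D_u · h_f · T_b · n_s · n_b = 0.3 × 1.13 × 1.0 × 49 × 1 × 7 = 116.3 kips.
Allowable strength R_n/Ω = 116.3 / 1.76 = 66.1 kips.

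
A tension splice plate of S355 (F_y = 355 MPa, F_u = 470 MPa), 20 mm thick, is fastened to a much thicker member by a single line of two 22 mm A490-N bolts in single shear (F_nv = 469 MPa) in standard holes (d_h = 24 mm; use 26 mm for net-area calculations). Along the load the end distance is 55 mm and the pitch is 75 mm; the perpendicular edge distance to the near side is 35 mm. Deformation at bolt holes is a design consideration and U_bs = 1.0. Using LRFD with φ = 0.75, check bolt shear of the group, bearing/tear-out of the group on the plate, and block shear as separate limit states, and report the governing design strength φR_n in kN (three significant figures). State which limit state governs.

Bolt shear: A_b = π·22²/4 = 380.1 mm²; R_n = 469 × 380.1 × 2 × 1 / 1000 = 356.6 kN → 0.75 × 356.6 = 267 kN.
Bearing: edge l_c = 43, r_n = 485 kN; interior l_c = 51, r_n = 496.3 kN; R_n = 485 + 1·496.3 = 981.4 kN → 736 kN.
Block shear: A_gv = 2600, A_nv = 1820, A_nt = 440 mm²; R_n = min(0.6F_uA_nv, 0.6F_yA_gv) + U_bs·F_u·A_nt = 720 kN → 540 kN.
Bolt shear governs: 267 kN.

267 kN (bolt shear governs)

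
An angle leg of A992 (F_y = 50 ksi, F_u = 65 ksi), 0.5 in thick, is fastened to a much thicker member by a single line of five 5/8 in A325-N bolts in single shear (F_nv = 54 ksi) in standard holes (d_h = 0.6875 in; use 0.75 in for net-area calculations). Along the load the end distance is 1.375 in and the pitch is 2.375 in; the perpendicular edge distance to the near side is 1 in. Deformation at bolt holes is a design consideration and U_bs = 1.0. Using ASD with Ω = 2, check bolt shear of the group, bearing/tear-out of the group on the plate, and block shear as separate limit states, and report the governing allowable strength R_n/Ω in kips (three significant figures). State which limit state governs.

Bolt shear: A_b = π·0.625²/4 = 0.3068 in²; R_n = 54 × 0.3068 × 5 × 1 = 82.83 kips → 82.83 / 2 = 41.4 kips.
Bearing: edge l_c = 1.031, r_n = 40.22 kips; interior l_c = 1.688, r_n = 48.75 kips; R_n = 40.22 + 4·48.75 = 235.2 kips → 118 kips.
Block shear: A_gv = 5.438, A_nv = 3.75, A_nt = 0.3125 in²; R_n = min(0.6F_uA_nv, 0.6F_yA_gv) + U_bs·F_u·A_nt = 166.6 kips → 83.3 kips.
Bolt shear governs: 41.4 kips.

41.4 kips (bolt shear governs)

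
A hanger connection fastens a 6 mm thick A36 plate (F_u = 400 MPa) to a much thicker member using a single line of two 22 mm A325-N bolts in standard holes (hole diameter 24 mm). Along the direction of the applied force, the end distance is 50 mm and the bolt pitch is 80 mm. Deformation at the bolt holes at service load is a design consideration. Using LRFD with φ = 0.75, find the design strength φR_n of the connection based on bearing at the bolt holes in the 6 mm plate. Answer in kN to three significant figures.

177 kN

Per bolt r_n = 1.2 l_c t F_u ≤ 2.4 d t F_u; upper limit = 2.4 × 22 × 6 × 400 / 1000 = 126.7 kN.
Edge bolt: l_c = 50 − 24/2 = 38 mm → 1.2 × 38 × 6 × 400 / 1000 = 109.4 → r_n = 109.4 kN.
Interior bolts: l_c = 80 − 24 = 56 mm → 1.2 × 56 × 6 × 400 / 1000 = 161.3 → r_n = 126.7 kN.
R_n = 1 × 109.4 + 1 × 126.7 = 236.2 kN.
Design strength φR_n = 0.75 × 236.2 = 177 kN.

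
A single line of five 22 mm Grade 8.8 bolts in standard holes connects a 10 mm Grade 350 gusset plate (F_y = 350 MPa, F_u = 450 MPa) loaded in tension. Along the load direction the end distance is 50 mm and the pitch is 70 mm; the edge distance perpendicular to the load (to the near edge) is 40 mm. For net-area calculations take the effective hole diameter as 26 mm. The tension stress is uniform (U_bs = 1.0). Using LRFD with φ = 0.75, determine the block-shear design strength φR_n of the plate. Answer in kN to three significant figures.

Shear plane L_v = 50 + 4·70 = 330 mm; A_gv = 330 × 10 = 3300 mm².
A_nv = (330 − 4.5·26) × 10 = 2130 mm².
A_nt = (40 − 0.5·26) × 10 = 270 mm².
0.6 F_u A_nv = 575.1 kN; 0.6 F_y A_gv = 693 kN → shear rupture governs the shear term.
R_n = 575.1 + 1.0 × 450 × 270 / 1000 = 696.6 kN.
Design strength φR_n = 0.75 × 696.6 = 522 kN.

522 kN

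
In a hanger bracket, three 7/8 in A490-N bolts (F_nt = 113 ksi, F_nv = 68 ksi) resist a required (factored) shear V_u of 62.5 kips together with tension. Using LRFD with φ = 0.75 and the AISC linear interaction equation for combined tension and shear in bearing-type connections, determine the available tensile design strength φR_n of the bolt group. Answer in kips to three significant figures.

A_b = π·0.875²/4 = 0.6013 in²; f_rv = 62.5 / (3 × 0.6013) = 34.65 ksi.
F'_nt = 1.3 F_nt − (F_nt / φF_nv) f_rv = 1.3·113 − (113/(0.75·68))·34.65 = 70.14 ksi, capped at F_nt → F'_nt = 70.14 ksi.
R_n = F'_nt · A_b · n = 70.14 × 0.6013 × 3 = 126.5 kips.
Design strength φR_n = 0.75 × 126.5 = 94.9 kips.

94.9 kips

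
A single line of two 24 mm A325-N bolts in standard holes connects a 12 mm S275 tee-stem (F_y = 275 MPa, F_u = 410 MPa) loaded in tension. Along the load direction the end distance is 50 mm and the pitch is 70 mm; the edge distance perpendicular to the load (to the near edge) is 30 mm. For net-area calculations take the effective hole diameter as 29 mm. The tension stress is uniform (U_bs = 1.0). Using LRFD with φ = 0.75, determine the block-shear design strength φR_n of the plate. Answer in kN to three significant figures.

Shear plane L_v = 50 + 1·70 = 120 mm; A_gv = 120 × 12 = 1440 mm².
A_nv = (120 − 1.5·29) × 12 = 918 mm².
A_nt = (30 − 0.5·29) × 12 = 186 mm².
0.6 F_u A_nv = 225.8 kN; 0.6 F_y A_gv = 237.6 kN → shear rupture governs the shear term.
R_n = 225.8 + 1.0 × 410 × 186 / 1000 = 302.1 kN.
Design strength φR_n = 0.75 × 302.1 = 227 kN.

227 kN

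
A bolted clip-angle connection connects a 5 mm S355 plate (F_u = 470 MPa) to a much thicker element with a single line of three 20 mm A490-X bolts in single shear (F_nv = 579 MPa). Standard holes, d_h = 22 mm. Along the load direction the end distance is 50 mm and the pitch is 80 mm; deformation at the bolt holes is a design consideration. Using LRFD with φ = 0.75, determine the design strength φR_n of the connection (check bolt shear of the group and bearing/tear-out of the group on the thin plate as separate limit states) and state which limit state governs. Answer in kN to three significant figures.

Bolt shear: A_b = π·20²/4 = 314.2 mm²; R_n = 579 × 314.2 × 3 × 1 / 1000 = 545.7 kN → 0.75 × 545.7 = 409 kN.
Bearing (1.2 l_c t F_u ≤ 2.4 d t F_u): upper limit = 2.4·20·5·470 / 1000 = 112.8 kN.
  Edge l_c = 50 − 22/2 = 39 → r_n = 110 kN; interior l_c = 80 − 22 = 58 → r_n = 112.8 kN.
  R_n,bearing = 1·110 + 2·112.8 = 335.6 kN → 0.75 × 335.6 = 252 kN.
Bearing governs: 252 kN.

252 kN (bearing governs)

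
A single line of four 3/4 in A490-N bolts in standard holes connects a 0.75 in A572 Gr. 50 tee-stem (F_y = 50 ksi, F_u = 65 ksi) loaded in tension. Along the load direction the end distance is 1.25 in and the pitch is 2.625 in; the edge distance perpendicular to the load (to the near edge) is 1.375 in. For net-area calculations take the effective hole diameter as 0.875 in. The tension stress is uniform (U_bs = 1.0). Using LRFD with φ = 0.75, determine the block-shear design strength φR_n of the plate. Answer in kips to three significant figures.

Shear plane L_v = 1.25 + 3·2.625 = 9.125 in; A_gv = 9.125 × 0.75 = 6.844 in².
A_nv = (9.125 − 3.5·0.875) × 0.75 = 4.547 in².
A_nt = (1.375 − 0.5·0.875) × 0.75 = 0.7031 in².
0.6 F_u A_nv = 177.3 kips; 0.6 F_y A_gv = 205.3 kips → shear rupture governs the shear term.
R_n = 177.3 + 1.0 × 65 × 0.7031 = 223 kips.
Design strength φR_n = 0.75 × 223 = 167 kips.

167 kips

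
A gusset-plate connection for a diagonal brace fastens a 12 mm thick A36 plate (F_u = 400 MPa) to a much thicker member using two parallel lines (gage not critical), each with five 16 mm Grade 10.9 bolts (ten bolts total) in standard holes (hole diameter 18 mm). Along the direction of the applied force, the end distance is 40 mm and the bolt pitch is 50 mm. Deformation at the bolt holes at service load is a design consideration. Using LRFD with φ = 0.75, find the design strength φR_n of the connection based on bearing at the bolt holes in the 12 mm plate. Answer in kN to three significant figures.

1370 kN

Per bolt r_n = 1.2 l_c t F_u ≤ 2.4 d t F_u; upper limit = 2.4 × 16 × 12 × 400 / 1000 = 184.3 kN.
Edge bolt: l_c = 40 − 18/2 = 31 mm → 1.2 × 31 × 12 × 400 / 1000 = 178.6 → r_n = 178.6 kN.
Interior bolts: l_c = 50 − 18 = 32 mm → 1.2 × 32 × 12 × 400 / 1000 = 184.3 → r_n = 184.3 kN.
R_n = 2 × 178.6 + 8 × 184.3 = 1832 kN.
Design strength φR_n = 0.75 × 1832 = 1370 kN.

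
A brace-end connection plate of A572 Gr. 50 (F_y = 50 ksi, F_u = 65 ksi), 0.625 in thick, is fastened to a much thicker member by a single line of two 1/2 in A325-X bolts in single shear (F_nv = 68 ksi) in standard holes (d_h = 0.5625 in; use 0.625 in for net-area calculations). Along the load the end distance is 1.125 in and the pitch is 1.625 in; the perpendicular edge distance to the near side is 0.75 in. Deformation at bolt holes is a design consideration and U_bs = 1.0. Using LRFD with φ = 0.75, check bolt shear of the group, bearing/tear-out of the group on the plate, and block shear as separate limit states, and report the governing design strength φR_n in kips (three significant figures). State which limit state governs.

20 kips (bolt shear governs)

Bolt shear: A_b = π·0.5²/4 = 0.1963 in²; R_n = 68 × 0.1963 × 2 × 1 = 26.7 kips → 0.75 × 26.7 = 20 kips.
Bearing: edge l_c = 0.8438, r_n = 41.13 kips; interior l_c = 1.062, r_n = 48.75 kips; R_n = 41.13 + 1·48.75 = 89.88 kips → 67.4 kips.
Block shear: A_gv = 1.719, A_nv = 1.133, A_nt = 0.2734 in²; R_n = min(0.6F_uA_nv, 0.6F_yA_gv) + U_bs·F_u·A_nt = 61.95 kips → 46.5 kips.
Bolt shear governs: 20 kips.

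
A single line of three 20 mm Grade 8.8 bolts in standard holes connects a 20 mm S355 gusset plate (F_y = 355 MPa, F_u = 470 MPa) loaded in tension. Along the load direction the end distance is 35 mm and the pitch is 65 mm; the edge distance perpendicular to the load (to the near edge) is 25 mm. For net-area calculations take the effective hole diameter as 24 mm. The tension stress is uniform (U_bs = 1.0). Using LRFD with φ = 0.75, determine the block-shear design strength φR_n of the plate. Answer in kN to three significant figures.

536 kN

Shear plane L_v = 35 + 2·65 = 165 mm; A_gv = 165 × 20 = 3300 mm².
A_nv = (165 − 2.5·24) × 20 = 2100 mm².
A_nt = (25 − 0.5·24) × 20 = 260 mm².
0.6 F_u A_nv = 592.2 kN; 0.6 F_y A_gv = 702.9 kN → shear rupture governs the shear term.
R_n = 592.2 + 1.0 × 470 × 260 / 1000 = 714.4 kN.
Design strength φR_n = 0.75 × 714.4 = 536 kN.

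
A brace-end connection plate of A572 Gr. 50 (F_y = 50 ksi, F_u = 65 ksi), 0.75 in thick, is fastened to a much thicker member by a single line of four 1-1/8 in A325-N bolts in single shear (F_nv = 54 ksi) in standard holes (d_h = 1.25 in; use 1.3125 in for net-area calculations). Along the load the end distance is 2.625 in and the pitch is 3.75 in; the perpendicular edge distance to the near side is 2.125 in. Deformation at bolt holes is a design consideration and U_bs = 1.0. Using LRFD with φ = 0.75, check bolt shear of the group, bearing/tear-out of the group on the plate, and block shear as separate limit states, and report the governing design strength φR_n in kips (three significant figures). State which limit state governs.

Bolt shear: A_b = π·1.125²/4 = 0.994 in²; R_n = 54 × 0.994 × 4 × 1 = 214.7 kips → 0.75 × 214.7 = 161 kips.
Bearing: edge l_c = 2, r_n = 117 kips; interior l_c = 2.5, r_n = 131.6 kips; R_n = 117 + 3·131.6 = 511.9 kips → 384 kips.
Block shear: A_gv = 10.41, A_nv = 6.961, A_nt = 1.102 in²; R_n = min(0.6F_uA_nv, 0.6F_yA_gv) + U_bs·F_u·A_nt = 343.1 kips → 257 kips.
Bolt shear governs: 161 kips.

161 kips (bolt shear governs)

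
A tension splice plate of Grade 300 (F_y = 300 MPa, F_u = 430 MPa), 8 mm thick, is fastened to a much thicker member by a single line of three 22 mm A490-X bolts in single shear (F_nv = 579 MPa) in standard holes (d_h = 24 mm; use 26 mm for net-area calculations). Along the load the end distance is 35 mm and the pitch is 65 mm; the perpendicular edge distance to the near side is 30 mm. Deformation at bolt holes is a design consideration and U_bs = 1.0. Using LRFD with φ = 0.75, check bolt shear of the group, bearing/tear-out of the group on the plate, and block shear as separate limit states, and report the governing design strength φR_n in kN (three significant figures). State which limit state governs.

199 kN (block shear governs)

Bolt shear: A_b = π·22²/4 = 380.1 mm²; R_n = 579 × 380.1 × 3 × 1 / 1000 = 660.3 kN → 0.75 × 660.3 = 495 kN.
Bearing: edge l_c = 23, r_n = 94.94 kN; interior l_c = 41, r_n = 169.2 kN; R_n = 94.94 + 2·169.2 = 433.4 kN → 325 kN.
Block shear: A_gv = 1320, A_nv = 800, A_nt = 136 mm²; R_n = min(0.6F_uA_nv, 0.6F_yA_gv) + U_bs·F_u·A_nt = 264.9 kN → 199 kN.
Block shear governs: 199 kN.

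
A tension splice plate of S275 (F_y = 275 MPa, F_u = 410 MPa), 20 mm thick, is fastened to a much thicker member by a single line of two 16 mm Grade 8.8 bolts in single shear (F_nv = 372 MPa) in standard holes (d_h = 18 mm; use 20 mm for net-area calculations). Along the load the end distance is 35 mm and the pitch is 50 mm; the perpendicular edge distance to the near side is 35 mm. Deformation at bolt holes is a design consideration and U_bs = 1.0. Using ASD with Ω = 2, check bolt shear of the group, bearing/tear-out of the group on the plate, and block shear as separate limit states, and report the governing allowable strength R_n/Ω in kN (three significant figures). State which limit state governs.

74.8 kN (bolt shear governs)

Bolt shear: A_b = π·16²/4 = 201.1 mm²; R_n = 372 × 201.1 × 2 × 1 / 1000 = 149.6 kN → 149.6 / 2 = 74.8 kN.
Bearing: edge l_c = 26, r_n = 255.8 kN; interior l_c = 32, r_n = 314.9 kN; R_n = 255.8 + 1·314.9 = 570.7 kN → 285 kN.
Block shear: A_gv = 1700, A_nv = 1100, A_nt = 500 mm²; R_n = min(0.6F_uA_nv, 0.6F_yA_gv) + U_bs·F_u·A_nt = 475.6 kN → 238 kN.
Bolt shear governs: 74.8 kN.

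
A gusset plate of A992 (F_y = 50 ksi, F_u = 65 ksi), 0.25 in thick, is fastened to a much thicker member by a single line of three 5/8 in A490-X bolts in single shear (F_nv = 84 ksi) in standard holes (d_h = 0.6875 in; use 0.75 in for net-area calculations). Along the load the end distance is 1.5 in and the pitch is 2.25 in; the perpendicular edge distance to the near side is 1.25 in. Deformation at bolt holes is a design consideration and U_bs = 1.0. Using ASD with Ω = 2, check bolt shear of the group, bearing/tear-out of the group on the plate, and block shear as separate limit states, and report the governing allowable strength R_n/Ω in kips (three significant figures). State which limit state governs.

27.2 kips (block shear governs)

Bolt shear: A_b = π·0.625²/4 = 0.3068 in²; R_n = 84 × 0.3068 × 3 × 1 = 77.31 kips → 77.31 / 2 = 38.7 kips.
Bearing: edge l_c = 1.156, r_n = 22.55 kips; interior l_c = 1.562, r_n = 24.38 kips; R_n = 22.55 + 2·24.38 = 71.3 kips → 35.6 kips.
Block shear: A_gv = 1.5, A_nv = 1.031, A_nt = 0.2188 in²; R_n = min(0.6F_uA_nv, 0.6F_yA_gv) + U_bs·F_u·A_nt = 54.44 kips → 27.2 kips.
Block shear governs: 27.2 kips.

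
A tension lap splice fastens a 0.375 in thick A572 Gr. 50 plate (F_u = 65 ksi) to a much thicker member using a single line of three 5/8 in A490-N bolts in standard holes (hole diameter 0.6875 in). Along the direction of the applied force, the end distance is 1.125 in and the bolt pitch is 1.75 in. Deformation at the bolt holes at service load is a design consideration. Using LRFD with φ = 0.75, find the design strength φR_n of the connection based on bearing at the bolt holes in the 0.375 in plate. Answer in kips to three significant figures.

Per bolt r_n = 1.2 l_c t F_u ≤ 2.4 d t F_u; upper limit = 2.4 × 0.625 × 0.375 × 65 = 36.56 kips.
Edge bolt: l_c = 1.125 − 0.6875/2 = 0.7812 in → 1.2 × 0.7812 × 0.375 × 65 = 22.85 → r_n = 22.85 kips.
Interior bolts: l_c = 1.75 − 0.6875 = 1.062 in → 1.2 × 1.062 × 0.375 × 65 = 31.08 → r_n = 31.08 kips.
R_n = 1 × 22.85 + 2 × 31.08 = 85.01 kips.
Design strength φR_n = 0.75 × 85.01 = 63.8 kips.

63.8 kips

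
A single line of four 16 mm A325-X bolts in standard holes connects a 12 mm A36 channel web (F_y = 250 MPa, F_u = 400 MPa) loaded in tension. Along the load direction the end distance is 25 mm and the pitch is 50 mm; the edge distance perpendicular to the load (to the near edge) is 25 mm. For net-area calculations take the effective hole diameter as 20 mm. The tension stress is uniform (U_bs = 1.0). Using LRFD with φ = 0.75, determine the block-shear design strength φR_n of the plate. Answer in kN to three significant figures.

Shear plane L_v = 25 + 3·50 = 175 mm; A_gv = 175 × 12 = 2100 mm².
A_nv = (175 − 3.5·20) × 12 = 1260 mm².
A_nt = (25 − 0.5·20) × 12 = 180 mm².
0.6 F_u A_nv = 302.4 kN; 0.6 F_y A_gv = 315 kN → shear rupture governs the shear term.
R_n = 302.4 + 1.0 × 400 × 180 / 1000 = 374.4 kN.
Design strength φR_n = 0.75 × 374.4 = 281 kN.

281 kN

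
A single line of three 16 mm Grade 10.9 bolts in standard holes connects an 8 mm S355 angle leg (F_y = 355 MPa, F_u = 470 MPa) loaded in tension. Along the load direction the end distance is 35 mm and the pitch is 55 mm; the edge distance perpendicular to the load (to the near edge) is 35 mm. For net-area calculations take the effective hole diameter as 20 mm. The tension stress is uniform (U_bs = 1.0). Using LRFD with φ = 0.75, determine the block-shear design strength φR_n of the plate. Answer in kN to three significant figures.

Shear plane L_v = 35 + 2·55 = 145 mm; A_gv = 145 × 8 = 1160 mm².
A_nv = (145 − 2.5·20) × 8 = 760 mm².
A_nt = (35 − 0.5·20) × 8 = 200 mm².
0.6 F_u A_nv = 214.3 kN; 0.6 F_y A_gv = 247.1 kN → shear rupture governs the shear term.
R_n = 214.3 + 1.0 × 470 × 200 / 1000 = 308.3 kN.
Design strength φR_n = 0.75 × 308.3 = 231 kN.

231 kN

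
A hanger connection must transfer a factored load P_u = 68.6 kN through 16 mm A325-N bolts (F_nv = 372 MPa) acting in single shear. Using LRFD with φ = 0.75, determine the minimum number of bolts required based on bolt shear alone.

2 bolts

A_b = π·16²/4 = 201.1 mm².
Per-bolt design strength φR_n = 0.75 × 372 × 201.1 × 1 / 1000 = 56.1 kN.
n ≥ 68.6 / 56.1 = 1.223 → use 2 bolts.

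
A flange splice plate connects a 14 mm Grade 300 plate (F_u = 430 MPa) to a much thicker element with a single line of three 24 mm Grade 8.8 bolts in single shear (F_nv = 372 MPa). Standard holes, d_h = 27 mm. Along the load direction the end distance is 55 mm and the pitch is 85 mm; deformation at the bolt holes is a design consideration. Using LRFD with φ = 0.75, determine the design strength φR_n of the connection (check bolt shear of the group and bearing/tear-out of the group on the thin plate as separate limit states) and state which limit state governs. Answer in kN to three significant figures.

Bolt shear: A_b = π·24²/4 = 452.4 mm²; R_n = 372 × 452.4 × 3 × 1 / 1000 = 504.9 kN → 0.75 × 504.9 = 379 kN.
Bearing (1.2 l_c t F_u ≤ 2.4 d t F_u): upper limit = 2.4·24·14·430 / 1000 = 346.8 kN.
  Edge l_c = 55 − 27/2 = 41.5 → r_n = 299.8 kN; interior l_c = 85 − 27 = 58 → r_n = 346.8 kN.
  R_n,bearing = 1·299.8 + 2·346.8 = 993.3 kN → 0.75 × 993.3 = 745 kN.
Bolt shear governs: 379 kN.

379 kN (bolt shear governs)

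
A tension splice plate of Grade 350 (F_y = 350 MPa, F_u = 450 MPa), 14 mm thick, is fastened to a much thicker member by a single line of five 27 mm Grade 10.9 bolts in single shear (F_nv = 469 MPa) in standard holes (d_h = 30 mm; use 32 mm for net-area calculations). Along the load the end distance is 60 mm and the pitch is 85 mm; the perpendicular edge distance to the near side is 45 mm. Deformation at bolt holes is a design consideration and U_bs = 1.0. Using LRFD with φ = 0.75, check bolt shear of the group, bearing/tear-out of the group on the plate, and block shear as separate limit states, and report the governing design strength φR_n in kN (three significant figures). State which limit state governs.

Bolt shear: A_b = π·27²/4 = 572.6 mm²; R_n = 469 × 572.6 × 5 × 1 / 1000 = 1343 kN → 0.75 × 1343 = 1010 kN.
Bearing: edge l_c = 45, r_n = 340.2 kN; interior l_c = 55, r_n = 408.2 kN; R_n = 340.2 + 4·408.2 = 1973 kN → 1480 kN.
Block shear: A_gv = 5600, A_nv = 3584, A_nt = 406 mm²; R_n = min(0.6F_uA_nv, 0.6F_yA_gv) + U_bs·F_u·A_nt = 1150 kN → 863 kN.
Block shear governs: 863 kN.

863 kN (block shear governs)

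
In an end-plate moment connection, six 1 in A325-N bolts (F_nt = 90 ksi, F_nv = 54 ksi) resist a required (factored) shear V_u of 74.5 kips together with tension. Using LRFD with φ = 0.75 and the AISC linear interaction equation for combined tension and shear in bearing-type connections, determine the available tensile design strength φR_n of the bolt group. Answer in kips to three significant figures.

289 kips

A_b = π·1²/4 = 0.7854 in²; f_rv = 74.5 / (6 × 0.7854) = 15.81 ksi.
F'_nt = 1.3 F_nt − (F_nt / φF_nv) f_rv = 1.3·90 − (90/(0.75·54))·15.81 = 81.87 ksi, capped at F_nt → F'_nt = 81.87 ksi.
R_n = F'_nt · A_b · n = 81.87 × 0.7854 × 6 = 385.8 kips.
Design strength φR_n = 0.75 × 385.8 = 289 kips.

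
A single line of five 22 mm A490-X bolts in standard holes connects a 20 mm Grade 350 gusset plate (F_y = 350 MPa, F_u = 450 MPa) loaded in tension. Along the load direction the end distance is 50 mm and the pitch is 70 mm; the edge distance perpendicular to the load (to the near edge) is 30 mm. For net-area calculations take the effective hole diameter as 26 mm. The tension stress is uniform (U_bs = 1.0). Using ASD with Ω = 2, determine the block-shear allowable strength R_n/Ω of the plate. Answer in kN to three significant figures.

Shear plane L_v = 50 + 4·70 = 330 mm; A_gv = 330 × 20 = 6600 mm².
A_nv = (330 − 4.5·26) × 20 = 4260 mm².
A_nt = (30 − 0.5·26) × 20 = 340 mm².
0.6 F_u A_nv = 1150 kN; 0.6 F_y A_gv = 1386 kN → shear rupture governs the shear term.
R_n = 1150 + 1.0 × 450 × 340 / 1000 = 1303 kN.
Allowable strength R_n/Ω = 1303 / 2 = 652 kN.

652 kN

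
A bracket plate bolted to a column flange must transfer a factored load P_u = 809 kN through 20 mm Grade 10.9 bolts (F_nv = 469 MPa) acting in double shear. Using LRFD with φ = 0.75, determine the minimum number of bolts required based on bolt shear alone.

A_b = π·20²/4 = 314.2 mm².
Per-bolt design strength φR_n = 0.75 × 469 × 314.2 × 2 / 1000 = 221 kN.
n ≥ 809 / 221 = 3.66 → use 4 bolts.

4 bolts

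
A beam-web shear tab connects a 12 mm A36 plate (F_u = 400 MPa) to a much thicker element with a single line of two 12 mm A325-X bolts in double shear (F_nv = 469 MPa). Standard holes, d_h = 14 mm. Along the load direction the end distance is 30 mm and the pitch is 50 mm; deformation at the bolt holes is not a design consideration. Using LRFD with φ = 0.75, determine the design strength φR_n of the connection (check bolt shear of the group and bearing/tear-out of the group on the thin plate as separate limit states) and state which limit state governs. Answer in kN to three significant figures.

159 kN (bolt shear governs)

Bolt shear: A_b = π·12²/4 = 113.1 mm²; R_n = 469 × 113.1 × 2 × 2 / 1000 = 212.2 kN → 0.75 × 212.2 = 159 kN.
Bearing (1.5 l_c t F_u ≤ 3.0 d t F_u): upper limit = 3.0·12·12·400 / 1000 = 172.8 kN.
  Edge l_c = 30 − 14/2 = 23 → r_n = 165.6 kN; interior l_c = 50 − 14 = 36 → r_n = 172.8 kN.
  R_n,bearing = 1·165.6 + 1·172.8 = 338.4 kN → 0.75 × 338.4 = 254 kN.
Bolt shear governs: 159 kN.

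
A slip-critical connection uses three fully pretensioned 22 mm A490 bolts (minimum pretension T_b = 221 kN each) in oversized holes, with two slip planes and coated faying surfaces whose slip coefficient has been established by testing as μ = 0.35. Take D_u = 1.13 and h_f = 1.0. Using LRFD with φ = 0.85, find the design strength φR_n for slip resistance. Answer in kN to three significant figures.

R_n = μ · D_u · h_f · T_b · n_s · n_b = 0.35 × 1.13 × 1.0 × 221 × 2 × 3 = 524.4 kN.
Design strength φR_n = 0.85 × 524.4 = 446 kN.

446 kN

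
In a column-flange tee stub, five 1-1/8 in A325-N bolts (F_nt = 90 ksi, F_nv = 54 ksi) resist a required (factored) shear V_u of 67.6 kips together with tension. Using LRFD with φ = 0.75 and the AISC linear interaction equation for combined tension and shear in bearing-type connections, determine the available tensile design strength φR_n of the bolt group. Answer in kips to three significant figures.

323 kips

A_b = π·1.125²/4 = 0.994 in²; f_rv = 67.6 / (5 × 0.994) = 13.6 ksi.
F'_nt = 1.3 F_nt − (F_nt / φF_nv) f_rv = 1.3·90 − (90/(0.75·54))·13.6 = 86.77 ksi, capped at F_nt → F'_nt = 86.77 ksi.
R_n = F'_nt · A_b · n = 86.77 × 0.994 × 5 = 431.3 kips.
Design strength φR_n = 0.75 × 431.3 = 323 kips.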